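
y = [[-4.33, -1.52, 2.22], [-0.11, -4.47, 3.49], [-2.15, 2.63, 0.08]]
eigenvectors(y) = [[-0.20+0.00j,-0.81+0.00j,-0.81-0.00j], [-0.51+0.00j,-0.44+0.33j,-0.44-0.33j], [(-0.84+0j),(-0.07-0.19j),-0.07+0.19j]]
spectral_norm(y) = 6.73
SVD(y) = [[-0.57, 0.68, -0.45], [-0.8, -0.35, 0.49], [0.17, 0.64, 0.75]] @ diag([6.733485912453055, 4.845731503120188, 0.9410917417897146]) @ [[0.33, 0.73, -0.6],[-0.89, 0.46, 0.07],[0.33, 0.51, 0.80]]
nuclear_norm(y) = 12.52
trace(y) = -8.72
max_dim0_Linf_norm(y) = 4.47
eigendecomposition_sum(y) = [[-0.09-0.00j, (0.13-0j), (0.22+0j)], [-0.23-0.00j, (0.33-0j), 0.58+0.00j], [(-0.38-0j), (0.54-0j), (0.95+0j)]] + [[-2.12+2.96j, (-0.82-4.77j), 1.00+2.23j], [0.06+2.47j, (-2.4-2.25j), 1.46+0.80j], [-0.89-0.23j, 1.04-0.62j, -0.43+0.44j]] + [[(-2.12-2.96j),(-0.82+4.77j),1.00-2.23j], [0.06-2.47j,(-2.4+2.25j),(1.46-0.8j)], [-0.89+0.23j,1.04+0.62j,-0.43-0.44j]]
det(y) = 30.71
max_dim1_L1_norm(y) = 8.07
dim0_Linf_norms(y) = [4.33, 4.47, 3.49]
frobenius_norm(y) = 8.35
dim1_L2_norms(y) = [5.1, 5.67, 3.4]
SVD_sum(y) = [[-1.26,-2.81,2.32],[-1.76,-3.93,3.25],[0.38,0.85,-0.7]] + [[-2.93, 1.51, 0.24], [1.50, -0.77, -0.12], [-2.76, 1.42, 0.22]] + [[-0.14, -0.22, -0.34], [0.15, 0.23, 0.36], [0.23, 0.36, 0.56]]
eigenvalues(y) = [(1.19+0j), (-4.95+1.14j), (-4.95-1.14j)]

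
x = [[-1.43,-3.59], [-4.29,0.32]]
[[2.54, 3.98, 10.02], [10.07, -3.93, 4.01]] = x @ [[-2.33, 0.81, -1.11],[0.22, -1.43, -2.35]]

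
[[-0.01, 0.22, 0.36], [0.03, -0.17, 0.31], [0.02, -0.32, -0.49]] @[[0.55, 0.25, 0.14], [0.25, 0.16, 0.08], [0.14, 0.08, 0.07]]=[[0.10, 0.06, 0.04], [0.02, 0.01, 0.01], [-0.14, -0.09, -0.06]]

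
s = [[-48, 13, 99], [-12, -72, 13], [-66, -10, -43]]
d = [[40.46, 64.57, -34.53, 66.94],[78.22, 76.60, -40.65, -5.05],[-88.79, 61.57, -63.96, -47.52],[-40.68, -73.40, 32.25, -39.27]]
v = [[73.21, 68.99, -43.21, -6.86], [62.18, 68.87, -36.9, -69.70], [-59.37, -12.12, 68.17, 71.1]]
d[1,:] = [78.22, 76.6, -40.65, -5.05]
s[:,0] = [-48, -12, -66]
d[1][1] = 76.6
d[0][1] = 64.57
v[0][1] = 68.99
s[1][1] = -72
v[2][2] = 68.17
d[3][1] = -73.4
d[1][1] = 76.6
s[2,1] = -10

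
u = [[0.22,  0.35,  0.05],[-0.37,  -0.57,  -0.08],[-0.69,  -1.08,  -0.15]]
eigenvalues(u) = [-0.49, -0.01, 0.0]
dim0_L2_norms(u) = [0.81, 1.27, 0.18]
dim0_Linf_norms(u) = [0.69, 1.08, 0.15]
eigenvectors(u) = [[0.28, -0.52, 0.12], [-0.45, 0.23, -0.21], [-0.85, 0.82, 0.97]]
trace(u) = -0.50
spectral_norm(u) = 1.52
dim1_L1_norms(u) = [0.62, 1.02, 1.92]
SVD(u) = [[-0.27, -0.63, 0.73], [0.45, -0.75, -0.48], [0.85, 0.19, 0.49]] @ diag([1.5187383282913924, 0.0056511301786992705, 0.0013981796632000114]) @ [[-0.54,-0.84,-0.12], [0.84,-0.52,-0.12], [0.04,-0.16,0.99]]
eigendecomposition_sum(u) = [[0.24, 0.36, 0.05], [-0.38, -0.57, -0.08], [-0.72, -1.09, -0.15]] + [[-0.02, -0.01, -0.0], [0.01, 0.00, 0.00], [0.03, 0.02, 0.0]] + [[0.00,-0.0,0.00],  [-0.0,0.0,-0.00],  [0.0,-0.00,0.00]]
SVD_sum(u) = [[0.22,0.35,0.05], [-0.37,-0.57,-0.08], [-0.69,-1.08,-0.15]] + [[-0.00, 0.0, 0.0], [-0.00, 0.0, 0.00], [0.0, -0.0, -0.0]] + [[0.00,  -0.00,  0.00],[-0.00,  0.0,  -0.0],[0.00,  -0.0,  0.0]]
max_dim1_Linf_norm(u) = 1.08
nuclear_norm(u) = 1.53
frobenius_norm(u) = 1.52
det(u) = 0.00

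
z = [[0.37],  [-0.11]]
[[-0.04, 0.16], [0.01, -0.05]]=z @ [[-0.11, 0.44]]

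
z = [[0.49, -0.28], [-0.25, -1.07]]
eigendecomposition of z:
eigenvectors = [[0.99, 0.17],[-0.15, 0.99]]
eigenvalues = [0.53, -1.11]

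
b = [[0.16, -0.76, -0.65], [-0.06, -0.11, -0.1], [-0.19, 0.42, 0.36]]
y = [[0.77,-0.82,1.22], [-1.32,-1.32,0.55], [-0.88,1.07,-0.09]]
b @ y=[[1.70,0.18,-0.16],[0.19,0.09,-0.12],[-1.02,-0.01,-0.03]]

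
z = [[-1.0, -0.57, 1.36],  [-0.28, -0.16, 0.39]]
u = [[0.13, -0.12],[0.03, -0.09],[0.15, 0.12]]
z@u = [[0.06, 0.33],[0.02, 0.09]]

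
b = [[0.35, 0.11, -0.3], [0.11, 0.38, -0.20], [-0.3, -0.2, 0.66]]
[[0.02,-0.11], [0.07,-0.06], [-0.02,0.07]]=b @ [[0.06, -0.34], [0.20, -0.09], [0.06, -0.07]]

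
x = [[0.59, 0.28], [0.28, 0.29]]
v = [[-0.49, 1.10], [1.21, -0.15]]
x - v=[[1.08, -0.82], [-0.93, 0.44]]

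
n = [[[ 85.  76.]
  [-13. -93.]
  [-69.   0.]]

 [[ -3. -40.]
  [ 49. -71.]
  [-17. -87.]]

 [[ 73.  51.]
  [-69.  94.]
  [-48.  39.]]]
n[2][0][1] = 51.0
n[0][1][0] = -13.0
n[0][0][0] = 85.0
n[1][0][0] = -3.0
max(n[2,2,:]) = 39.0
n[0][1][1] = -93.0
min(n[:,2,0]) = -69.0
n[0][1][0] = -13.0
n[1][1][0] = 49.0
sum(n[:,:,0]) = -12.0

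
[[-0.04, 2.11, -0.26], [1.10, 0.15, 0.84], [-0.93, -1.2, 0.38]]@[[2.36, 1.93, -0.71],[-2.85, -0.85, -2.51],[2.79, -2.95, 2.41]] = [[-6.83, -1.10, -5.89], [4.51, -0.48, 0.87], [2.29, -1.90, 4.59]]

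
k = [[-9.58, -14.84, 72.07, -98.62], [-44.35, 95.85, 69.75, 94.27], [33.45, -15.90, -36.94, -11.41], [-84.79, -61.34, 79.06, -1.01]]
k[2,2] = -36.94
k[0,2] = 72.07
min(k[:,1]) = -61.34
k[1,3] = 94.27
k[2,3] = -11.41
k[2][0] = 33.45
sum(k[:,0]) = -105.27000000000001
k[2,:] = [33.45, -15.9, -36.94, -11.41]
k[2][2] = -36.94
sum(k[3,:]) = -68.08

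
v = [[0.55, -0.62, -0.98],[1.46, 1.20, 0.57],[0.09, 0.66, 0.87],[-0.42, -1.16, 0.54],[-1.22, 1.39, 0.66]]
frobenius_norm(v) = 3.52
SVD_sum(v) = [[0.04, -0.91, -0.5], [-0.04, 1.12, 0.62], [-0.03, 0.87, 0.48], [0.03, -0.65, -0.36], [-0.05, 1.38, 0.76]] + [[0.62,0.1,-0.13], [1.43,0.22,-0.30], [0.01,0.00,-0.00], [-0.67,-0.11,0.14], [-1.07,-0.17,0.23]] + [[-0.10, 0.19, -0.35], [0.08, -0.14, 0.26], [0.12, -0.21, 0.39], [0.22, -0.41, 0.76], [-0.1, 0.18, -0.33]]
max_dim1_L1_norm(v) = 3.27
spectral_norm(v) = 2.59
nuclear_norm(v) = 5.85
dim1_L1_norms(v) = [2.15, 3.23, 1.62, 2.12, 3.27]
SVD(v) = [[-0.4, -0.31, -0.35], [0.49, -0.71, 0.25], [0.38, -0.0, 0.39], [-0.29, 0.33, 0.75], [0.61, 0.53, -0.33]] @ diag([2.5921617848649317, 2.070801721182538, 1.1859922059749377]) @ [[-0.03, 0.87, 0.48], [-0.97, -0.15, 0.21], [0.25, -0.46, 0.85]]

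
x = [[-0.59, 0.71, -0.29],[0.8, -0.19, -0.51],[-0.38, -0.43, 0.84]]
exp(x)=[[0.85, 0.65, -0.62],  [0.76, 1.23, -0.97],  [-0.73, -0.86, 2.66]]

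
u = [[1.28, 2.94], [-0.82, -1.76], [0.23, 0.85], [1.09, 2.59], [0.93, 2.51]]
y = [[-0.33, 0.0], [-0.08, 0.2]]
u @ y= [[-0.66, 0.59], [0.41, -0.35], [-0.14, 0.17], [-0.57, 0.52], [-0.51, 0.50]]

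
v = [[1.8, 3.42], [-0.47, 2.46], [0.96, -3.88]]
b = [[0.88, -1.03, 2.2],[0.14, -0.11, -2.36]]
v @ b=[[2.06, -2.23, -4.11], [-0.07, 0.21, -6.84], [0.30, -0.56, 11.27]]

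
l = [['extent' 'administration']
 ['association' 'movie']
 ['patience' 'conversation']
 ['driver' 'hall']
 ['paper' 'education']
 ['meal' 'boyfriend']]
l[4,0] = 'paper'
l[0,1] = 'administration'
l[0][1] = 'administration'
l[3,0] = 'driver'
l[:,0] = ['extent', 'association', 'patience', 'driver', 'paper', 'meal']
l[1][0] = 'association'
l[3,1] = 'hall'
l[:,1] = ['administration', 'movie', 'conversation', 'hall', 'education', 'boyfriend']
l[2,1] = 'conversation'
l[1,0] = 'association'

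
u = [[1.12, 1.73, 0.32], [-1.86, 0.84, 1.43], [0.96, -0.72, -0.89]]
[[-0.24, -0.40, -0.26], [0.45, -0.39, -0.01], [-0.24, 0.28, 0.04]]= u@[[-0.16,0.06,-0.17], [-0.06,-0.26,-0.00], [0.14,-0.04,-0.23]]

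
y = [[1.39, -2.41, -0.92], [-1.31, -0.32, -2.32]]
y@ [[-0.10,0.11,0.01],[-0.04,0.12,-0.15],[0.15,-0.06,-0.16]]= [[-0.18, -0.08, 0.52], [-0.2, -0.04, 0.41]]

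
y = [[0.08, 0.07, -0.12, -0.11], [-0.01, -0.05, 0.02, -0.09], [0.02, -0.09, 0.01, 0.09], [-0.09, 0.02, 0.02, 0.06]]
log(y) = [[-1.90+0.56j,0.49+0.88j,(-1.12+0.59j),(0.19+0.82j)], [(-0.56+0.87j),-2.97+1.36j,(0.42+0.91j),-1.39+1.28j], [0.64+0.99j,(-1.65+1.54j),(-2.07+1.03j),(0.74+1.45j)], [-0.65+0.13j,(0.74+0.2j),-0.39+0.13j,-2.23+0.18j]]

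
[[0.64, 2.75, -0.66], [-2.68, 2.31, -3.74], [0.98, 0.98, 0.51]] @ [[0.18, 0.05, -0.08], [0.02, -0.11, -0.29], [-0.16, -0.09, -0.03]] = [[0.28, -0.21, -0.83],[0.16, -0.05, -0.34],[0.11, -0.1, -0.38]]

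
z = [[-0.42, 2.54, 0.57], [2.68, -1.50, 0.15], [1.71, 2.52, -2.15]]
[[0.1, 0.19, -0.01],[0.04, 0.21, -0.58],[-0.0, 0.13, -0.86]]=z@ [[0.03, 0.11, -0.26], [0.03, 0.07, -0.07], [0.06, 0.11, 0.11]]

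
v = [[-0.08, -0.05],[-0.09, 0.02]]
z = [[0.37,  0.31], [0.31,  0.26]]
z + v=[[0.29, 0.26], [0.22, 0.28]]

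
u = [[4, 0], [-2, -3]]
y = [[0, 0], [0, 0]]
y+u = [[4, 0], [-2, -3]]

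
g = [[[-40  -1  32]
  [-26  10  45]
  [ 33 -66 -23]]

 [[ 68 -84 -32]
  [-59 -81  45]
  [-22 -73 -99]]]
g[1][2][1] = -73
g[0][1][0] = -26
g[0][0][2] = 32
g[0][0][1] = -1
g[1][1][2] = 45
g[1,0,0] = 68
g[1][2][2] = -99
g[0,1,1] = 10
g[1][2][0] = -22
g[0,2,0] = 33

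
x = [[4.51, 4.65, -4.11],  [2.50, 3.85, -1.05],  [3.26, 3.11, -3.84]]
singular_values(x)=[10.6, 1.92, 0.18]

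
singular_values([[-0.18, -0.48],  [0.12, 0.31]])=[0.61, 0.0]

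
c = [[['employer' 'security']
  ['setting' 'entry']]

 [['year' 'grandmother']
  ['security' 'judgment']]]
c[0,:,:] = [['employer', 'security'], ['setting', 'entry']]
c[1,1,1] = 'judgment'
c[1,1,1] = 'judgment'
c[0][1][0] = 'setting'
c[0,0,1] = 'security'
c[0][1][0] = 'setting'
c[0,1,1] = 'entry'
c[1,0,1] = 'grandmother'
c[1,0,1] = 'grandmother'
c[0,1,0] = 'setting'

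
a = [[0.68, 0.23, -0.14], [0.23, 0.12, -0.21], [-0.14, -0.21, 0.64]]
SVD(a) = [[-0.7, 0.66, -0.26], [-0.36, -0.01, 0.93], [0.62, 0.75, 0.25]] @ diag([0.9222726957676097, 0.518663857916419, 0.0009365536840285525]) @ [[-0.70, -0.36, 0.62], [0.66, -0.01, 0.75], [0.26, -0.93, -0.25]]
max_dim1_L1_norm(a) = 1.05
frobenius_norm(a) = 1.06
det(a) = -0.00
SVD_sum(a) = [[0.45,  0.23,  -0.4],[0.23,  0.12,  -0.21],[-0.4,  -0.21,  0.35]] + [[0.23, -0.0, 0.26], [-0.00, 0.00, -0.00], [0.26, -0.00, 0.29]] + [[-0.0, 0.0, 0.00], [0.0, -0.0, -0.0], [0.0, -0.0, -0.00]]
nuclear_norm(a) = 1.44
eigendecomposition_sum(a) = [[0.45, 0.23, -0.40], [0.23, 0.12, -0.21], [-0.4, -0.21, 0.35]] + [[0.23, -0.00, 0.26], [-0.00, 0.00, -0.00], [0.26, -0.00, 0.29]] + [[-0.00,0.00,0.00], [0.00,-0.0,-0.0], [0.0,-0.0,-0.00]]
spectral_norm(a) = 0.92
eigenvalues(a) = [0.92, 0.52, -0.0]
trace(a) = 1.44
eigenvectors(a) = [[-0.7,-0.66,-0.26], [-0.36,0.01,0.93], [0.62,-0.75,0.25]]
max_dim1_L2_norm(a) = 0.73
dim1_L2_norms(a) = [0.73, 0.33, 0.69]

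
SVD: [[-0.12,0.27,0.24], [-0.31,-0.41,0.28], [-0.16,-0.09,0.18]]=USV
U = [[-0.03, 0.97, -0.25],[-0.92, -0.13, -0.36],[-0.38, 0.22, 0.90]]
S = [0.63, 0.39, 0.0]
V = [[0.56, 0.64, -0.53], [-0.28, 0.75, 0.60], [-0.78, 0.18, -0.6]]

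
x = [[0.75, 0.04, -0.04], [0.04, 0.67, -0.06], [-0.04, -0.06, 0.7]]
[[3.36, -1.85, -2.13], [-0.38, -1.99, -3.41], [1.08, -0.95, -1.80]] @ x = [[2.53, -0.98, -1.51], [-0.23, -1.14, -2.25], [0.84, -0.49, -1.25]]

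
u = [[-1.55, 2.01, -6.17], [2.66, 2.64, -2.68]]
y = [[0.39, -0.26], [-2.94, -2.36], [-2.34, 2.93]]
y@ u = [[-1.3, 0.10, -1.71], [-1.72, -12.14, 24.46], [11.42, 3.03, 6.59]]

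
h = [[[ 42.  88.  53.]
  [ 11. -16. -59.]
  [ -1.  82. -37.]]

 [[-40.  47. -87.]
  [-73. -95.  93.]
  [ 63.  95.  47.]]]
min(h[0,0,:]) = 42.0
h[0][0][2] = 53.0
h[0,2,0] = -1.0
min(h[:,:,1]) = -95.0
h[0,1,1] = -16.0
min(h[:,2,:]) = -37.0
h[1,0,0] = -40.0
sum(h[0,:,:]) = 163.0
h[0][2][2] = -37.0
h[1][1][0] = -73.0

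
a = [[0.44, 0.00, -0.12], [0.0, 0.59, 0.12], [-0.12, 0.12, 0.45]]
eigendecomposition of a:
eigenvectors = [[0.62, -0.73, -0.28], [-0.3, -0.55, 0.78], [0.73, 0.39, 0.56]]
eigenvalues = [0.3, 0.5, 0.68]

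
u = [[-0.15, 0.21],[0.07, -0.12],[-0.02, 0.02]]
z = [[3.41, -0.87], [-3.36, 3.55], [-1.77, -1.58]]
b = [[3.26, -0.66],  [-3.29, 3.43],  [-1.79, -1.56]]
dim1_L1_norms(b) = [3.92, 6.72, 3.35]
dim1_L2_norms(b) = [3.33, 4.75, 2.37]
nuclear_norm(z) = 8.64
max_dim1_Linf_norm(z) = 3.55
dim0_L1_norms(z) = [8.54, 6.0]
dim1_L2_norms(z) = [3.52, 4.89, 2.37]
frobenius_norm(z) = 6.47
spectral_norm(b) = 5.60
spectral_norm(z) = 5.84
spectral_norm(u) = 0.29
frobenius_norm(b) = 6.27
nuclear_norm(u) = 0.31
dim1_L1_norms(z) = [4.28, 6.91, 3.35]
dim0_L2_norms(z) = [5.1, 3.98]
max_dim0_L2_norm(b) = 4.97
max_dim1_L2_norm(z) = 4.89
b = u + z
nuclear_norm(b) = 8.41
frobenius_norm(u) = 0.29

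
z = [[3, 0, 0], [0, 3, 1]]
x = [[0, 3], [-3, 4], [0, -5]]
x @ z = [[0, 9, 3], [-9, 12, 4], [0, -15, -5]]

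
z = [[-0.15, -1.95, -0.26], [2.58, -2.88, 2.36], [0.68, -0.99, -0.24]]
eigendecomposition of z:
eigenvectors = [[0.25+0.54j,(0.25-0.54j),-0.77+0.00j], [0.76+0.00j,0.76-0.00j,-0.28+0.00j], [(0.23+0.15j),(0.23-0.15j),(0.58+0j)]]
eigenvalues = [(-1.3+2.3j), (-1.3-2.3j), (-0.67+0j)]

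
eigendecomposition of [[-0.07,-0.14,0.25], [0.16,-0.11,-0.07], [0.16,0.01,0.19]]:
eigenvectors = [[-0.10+0.58j, -0.10-0.58j, 0.54+0.00j],  [(0.76+0j), (0.76-0j), 0.07+0.00j],  [(0.12-0.23j), 0.12+0.23j, 0.84+0.00j]]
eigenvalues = [(-0.14+0.14j), (-0.14-0.14j), (0.3+0j)]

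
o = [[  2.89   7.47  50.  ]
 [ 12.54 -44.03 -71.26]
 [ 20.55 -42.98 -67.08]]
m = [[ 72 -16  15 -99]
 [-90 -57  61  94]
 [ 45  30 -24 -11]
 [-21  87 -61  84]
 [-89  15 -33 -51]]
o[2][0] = 20.55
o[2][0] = 20.55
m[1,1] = -57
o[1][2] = -71.26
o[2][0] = 20.55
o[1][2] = -71.26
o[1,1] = -44.03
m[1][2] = 61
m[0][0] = 72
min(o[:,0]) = 2.89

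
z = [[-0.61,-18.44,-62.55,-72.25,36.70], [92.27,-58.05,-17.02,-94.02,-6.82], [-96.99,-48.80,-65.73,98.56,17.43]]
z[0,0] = -0.61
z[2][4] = 17.43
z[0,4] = 36.7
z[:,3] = [-72.25, -94.02, 98.56]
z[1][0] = 92.27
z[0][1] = -18.44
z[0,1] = -18.44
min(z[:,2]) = -65.73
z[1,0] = 92.27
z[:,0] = [-0.61, 92.27, -96.99]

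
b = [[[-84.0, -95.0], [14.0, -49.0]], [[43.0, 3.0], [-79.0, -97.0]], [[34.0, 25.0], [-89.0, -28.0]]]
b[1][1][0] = -79.0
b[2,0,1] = 25.0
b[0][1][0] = 14.0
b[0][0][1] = -95.0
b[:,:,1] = [[-95.0, -49.0], [3.0, -97.0], [25.0, -28.0]]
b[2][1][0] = -89.0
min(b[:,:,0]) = -89.0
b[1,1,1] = -97.0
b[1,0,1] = 3.0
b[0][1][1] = -49.0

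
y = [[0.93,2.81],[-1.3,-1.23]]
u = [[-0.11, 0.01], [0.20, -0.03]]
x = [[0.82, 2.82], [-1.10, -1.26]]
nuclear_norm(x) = 3.94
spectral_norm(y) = 3.38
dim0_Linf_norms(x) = [1.1, 2.82]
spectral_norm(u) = 0.23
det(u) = 0.00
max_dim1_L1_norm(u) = 0.23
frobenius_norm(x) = 3.38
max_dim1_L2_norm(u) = 0.2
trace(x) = -0.44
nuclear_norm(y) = 4.12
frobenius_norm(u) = 0.23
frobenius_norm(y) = 3.46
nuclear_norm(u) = 0.24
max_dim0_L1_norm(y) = 4.04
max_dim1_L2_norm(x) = 2.94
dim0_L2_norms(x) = [1.37, 3.09]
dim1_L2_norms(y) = [2.96, 1.79]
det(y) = 2.51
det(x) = 2.07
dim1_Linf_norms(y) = [2.81, 1.3]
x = u + y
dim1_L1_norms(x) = [3.64, 2.36]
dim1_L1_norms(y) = [3.74, 2.53]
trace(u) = -0.14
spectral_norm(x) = 3.32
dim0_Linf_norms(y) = [1.3, 2.81]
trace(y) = -0.30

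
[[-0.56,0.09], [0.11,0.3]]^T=[[-0.56, 0.11], [0.09, 0.3]]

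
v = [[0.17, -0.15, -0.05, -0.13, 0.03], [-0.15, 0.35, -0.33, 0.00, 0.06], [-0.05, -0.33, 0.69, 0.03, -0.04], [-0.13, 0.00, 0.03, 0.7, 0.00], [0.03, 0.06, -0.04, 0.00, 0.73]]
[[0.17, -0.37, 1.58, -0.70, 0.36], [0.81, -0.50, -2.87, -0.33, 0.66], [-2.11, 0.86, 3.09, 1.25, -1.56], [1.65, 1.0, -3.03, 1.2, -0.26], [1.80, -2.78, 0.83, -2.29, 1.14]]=v@[[1.49, -0.77, 4.38, -1.47, -3.17], [-0.38, -0.49, -3.29, 0.6, -3.61], [-3.12, 0.68, 3.47, 1.75, -4.08], [2.77, 1.26, -3.67, 1.37, -0.78], [2.26, -3.7, 1.42, -3.03, 1.76]]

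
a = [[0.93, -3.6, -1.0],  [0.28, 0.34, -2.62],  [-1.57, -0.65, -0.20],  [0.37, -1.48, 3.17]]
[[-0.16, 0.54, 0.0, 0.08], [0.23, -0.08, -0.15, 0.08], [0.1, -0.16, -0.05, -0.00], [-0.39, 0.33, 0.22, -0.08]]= a @[[-0.07, 0.15, 0.03, 0.01], [0.05, -0.12, -0.01, -0.01], [-0.09, 0.03, 0.06, -0.03]]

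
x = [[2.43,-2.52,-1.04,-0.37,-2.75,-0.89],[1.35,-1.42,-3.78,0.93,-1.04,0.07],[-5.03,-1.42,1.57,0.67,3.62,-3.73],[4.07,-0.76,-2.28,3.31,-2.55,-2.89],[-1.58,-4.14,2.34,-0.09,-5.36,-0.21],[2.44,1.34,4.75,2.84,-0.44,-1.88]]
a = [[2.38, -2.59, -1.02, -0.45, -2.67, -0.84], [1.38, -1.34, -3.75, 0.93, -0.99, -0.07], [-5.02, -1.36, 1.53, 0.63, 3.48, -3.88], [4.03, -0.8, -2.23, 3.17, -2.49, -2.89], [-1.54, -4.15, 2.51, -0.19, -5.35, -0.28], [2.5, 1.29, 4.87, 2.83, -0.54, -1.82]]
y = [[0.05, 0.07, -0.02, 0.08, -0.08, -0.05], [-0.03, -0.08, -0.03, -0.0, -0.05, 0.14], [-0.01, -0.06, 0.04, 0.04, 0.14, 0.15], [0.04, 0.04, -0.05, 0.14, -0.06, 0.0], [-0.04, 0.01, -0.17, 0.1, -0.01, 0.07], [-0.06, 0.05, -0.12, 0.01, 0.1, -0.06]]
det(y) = -0.00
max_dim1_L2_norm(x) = 7.57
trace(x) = -1.35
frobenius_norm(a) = 15.57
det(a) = 3364.09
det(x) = 3644.50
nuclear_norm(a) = 32.71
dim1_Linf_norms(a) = [2.67, 3.75, 5.02, 4.03, 5.35, 4.87]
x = y + a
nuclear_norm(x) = 32.78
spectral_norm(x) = 9.92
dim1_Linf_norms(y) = [0.08, 0.14, 0.15, 0.14, 0.17, 0.12]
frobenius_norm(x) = 15.60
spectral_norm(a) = 9.76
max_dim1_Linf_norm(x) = 5.36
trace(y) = 0.08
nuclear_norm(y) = 0.91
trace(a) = -1.43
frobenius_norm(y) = 0.46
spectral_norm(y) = 0.28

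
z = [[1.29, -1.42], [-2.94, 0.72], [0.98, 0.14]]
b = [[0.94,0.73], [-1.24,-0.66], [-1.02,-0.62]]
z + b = [[2.23, -0.69], [-4.18, 0.06], [-0.04, -0.48]]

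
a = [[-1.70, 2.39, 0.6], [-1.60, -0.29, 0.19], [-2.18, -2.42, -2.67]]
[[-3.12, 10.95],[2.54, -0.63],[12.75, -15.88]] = a @[[-1.47, -0.04], [-1.88, 3.95], [-1.87, 2.40]]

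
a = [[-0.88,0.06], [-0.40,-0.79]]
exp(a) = [[0.41, 0.03], [-0.17, 0.45]]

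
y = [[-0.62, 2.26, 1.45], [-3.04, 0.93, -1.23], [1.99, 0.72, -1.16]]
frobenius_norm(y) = 5.00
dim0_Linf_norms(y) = [3.04, 2.26, 1.45]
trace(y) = -0.85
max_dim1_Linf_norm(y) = 3.04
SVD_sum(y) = [[-1.24, 0.43, -0.01], [-3.01, 1.04, -0.03], [1.55, -0.53, 0.01]] + [[0.6, 1.77, 1.53], [-0.21, -0.62, -0.54], [0.07, 0.21, 0.18]] + [[0.02,0.06,-0.07], [0.18,0.51,-0.66], [0.37,1.05,-1.35]]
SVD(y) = [[-0.34, 0.94, 0.05], [-0.84, -0.33, 0.44], [0.43, 0.11, 0.90]] @ diag([3.8152152609015593, 2.582510802887783, 1.9526316769815424]) @ [[0.95, -0.33, 0.01], [0.25, 0.73, 0.63], [0.21, 0.6, -0.77]]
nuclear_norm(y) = 8.35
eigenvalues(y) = [(0.8+2.69j), (0.8-2.69j), (-2.45+0j)]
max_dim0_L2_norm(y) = 3.69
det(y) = -19.24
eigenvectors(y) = [[0.08-0.52j, 0.08+0.52j, (-0.5+0j)], [(0.76+0j), 0.76-0.00j, -0.14+0.00j], [-0.13-0.36j, (-0.13+0.36j), (0.85+0j)]]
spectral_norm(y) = 3.82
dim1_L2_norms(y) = [2.76, 3.41, 2.41]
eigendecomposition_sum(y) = [[0.05+1.02j, 1.00-0.14j, 0.20+0.57j], [-1.42+0.30j, (0.43+1.38j), (-0.76+0.4j)], [(0.38+0.62j), 0.58-0.43j, 0.32+0.29j]] + [[(0.05-1.02j), (1+0.14j), 0.20-0.57j], [-1.42-0.30j, (0.43-1.38j), (-0.76-0.4j)], [0.38-0.62j, (0.58+0.43j), (0.32-0.29j)]] + [[(-0.72+0j), 0.26-0.00j, 1.06-0.00j], [-0.20+0.00j, (0.07-0j), 0.30-0.00j], [(1.23-0j), (-0.44+0j), -1.80+0.00j]]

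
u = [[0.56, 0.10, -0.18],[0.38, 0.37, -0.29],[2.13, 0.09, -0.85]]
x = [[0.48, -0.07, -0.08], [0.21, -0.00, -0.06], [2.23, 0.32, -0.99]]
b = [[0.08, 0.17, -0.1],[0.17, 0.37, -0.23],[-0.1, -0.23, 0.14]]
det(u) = -0.06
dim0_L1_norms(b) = [0.35, 0.77, 0.47]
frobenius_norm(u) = 2.45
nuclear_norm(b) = 0.60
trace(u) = 0.08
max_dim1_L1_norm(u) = 3.07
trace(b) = 0.59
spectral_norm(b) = 0.59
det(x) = -0.00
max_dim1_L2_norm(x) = 2.46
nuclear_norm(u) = 2.85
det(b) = -0.00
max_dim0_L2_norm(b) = 0.47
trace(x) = -0.51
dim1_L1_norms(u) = [0.84, 1.04, 3.07]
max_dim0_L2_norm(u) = 2.23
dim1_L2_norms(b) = [0.21, 0.47, 0.29]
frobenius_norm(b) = 0.59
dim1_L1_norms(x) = [0.63, 0.27, 3.54]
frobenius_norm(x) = 2.52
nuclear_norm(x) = 2.70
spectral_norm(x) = 2.51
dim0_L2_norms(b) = [0.21, 0.47, 0.29]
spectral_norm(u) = 2.42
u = x + b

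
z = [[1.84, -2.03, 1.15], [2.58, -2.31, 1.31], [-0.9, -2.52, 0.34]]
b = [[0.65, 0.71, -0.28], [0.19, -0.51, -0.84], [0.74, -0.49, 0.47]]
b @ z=[[3.28, -2.25, 1.58], [-0.21, 2.91, -0.74], [-0.33, -1.55, 0.37]]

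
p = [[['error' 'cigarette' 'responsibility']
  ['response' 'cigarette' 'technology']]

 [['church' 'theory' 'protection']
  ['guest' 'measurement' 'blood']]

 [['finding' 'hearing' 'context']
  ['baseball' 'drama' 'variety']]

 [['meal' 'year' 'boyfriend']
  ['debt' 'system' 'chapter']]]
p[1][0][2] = 'protection'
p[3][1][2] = 'chapter'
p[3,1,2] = 'chapter'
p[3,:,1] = ['year', 'system']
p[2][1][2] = 'variety'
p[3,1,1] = 'system'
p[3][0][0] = 'meal'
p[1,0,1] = 'theory'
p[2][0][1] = 'hearing'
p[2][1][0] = 'baseball'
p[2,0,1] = 'hearing'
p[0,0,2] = 'responsibility'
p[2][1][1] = 'drama'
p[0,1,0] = 'response'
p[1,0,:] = ['church', 'theory', 'protection']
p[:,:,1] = [['cigarette', 'cigarette'], ['theory', 'measurement'], ['hearing', 'drama'], ['year', 'system']]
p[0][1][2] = 'technology'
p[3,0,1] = 'year'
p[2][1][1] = 'drama'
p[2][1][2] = 'variety'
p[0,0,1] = 'cigarette'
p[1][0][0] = 'church'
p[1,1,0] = 'guest'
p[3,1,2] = 'chapter'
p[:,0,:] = [['error', 'cigarette', 'responsibility'], ['church', 'theory', 'protection'], ['finding', 'hearing', 'context'], ['meal', 'year', 'boyfriend']]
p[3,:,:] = [['meal', 'year', 'boyfriend'], ['debt', 'system', 'chapter']]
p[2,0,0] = 'finding'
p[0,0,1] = 'cigarette'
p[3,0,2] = 'boyfriend'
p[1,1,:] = ['guest', 'measurement', 'blood']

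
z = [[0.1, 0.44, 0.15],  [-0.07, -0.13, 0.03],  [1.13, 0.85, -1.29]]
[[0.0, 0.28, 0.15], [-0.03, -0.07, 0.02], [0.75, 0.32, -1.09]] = z@[[0.72, -0.14, -0.04], [-0.14, 0.65, 0.06], [-0.04, 0.06, 0.85]]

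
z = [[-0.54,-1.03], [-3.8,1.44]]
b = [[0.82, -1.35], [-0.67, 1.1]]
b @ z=[[4.69, -2.79], [-3.82, 2.27]]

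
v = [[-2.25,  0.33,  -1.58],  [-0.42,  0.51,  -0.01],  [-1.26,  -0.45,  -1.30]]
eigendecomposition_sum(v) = [[-2.13, -0.02, -1.71],[-0.24, -0.00, -0.19],[-1.42, -0.01, -1.14]] + [[-0.01,0.02,0.02], [-0.01,0.02,0.01], [0.02,-0.03,-0.02]] + [[-0.11, 0.33, 0.11],  [-0.17, 0.5, 0.17],  [0.14, -0.41, -0.14]]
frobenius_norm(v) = 3.40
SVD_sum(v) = [[-2.17,  0.07,  -1.69], [-0.28,  0.01,  -0.22], [-1.41,  0.05,  -1.09]] + [[-0.07, 0.26, 0.11], [-0.14, 0.50, 0.21], [0.14, -0.50, -0.21]] + [[-0.0, -0.00, 0.00], [0.0, 0.0, -0.00], [0.0, 0.0, -0.00]]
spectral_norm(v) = 3.30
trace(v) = -3.04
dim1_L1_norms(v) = [4.16, 0.94, 3.01]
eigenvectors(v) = [[0.83, 0.56, -0.45], [0.09, 0.44, -0.69], [0.55, -0.7, 0.57]]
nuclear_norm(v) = 4.14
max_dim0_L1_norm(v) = 3.93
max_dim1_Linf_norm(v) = 2.25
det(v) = 0.01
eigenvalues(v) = [-3.27, -0.02, 0.24]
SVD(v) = [[-0.84, -0.34, -0.43], [-0.11, -0.66, 0.74], [-0.54, 0.66, 0.52]] @ diag([3.2978596674337712, 0.84178569818149, 0.004295608306440049]) @ [[0.79, -0.03, 0.61], [0.26, -0.89, -0.37], [0.56, 0.45, -0.7]]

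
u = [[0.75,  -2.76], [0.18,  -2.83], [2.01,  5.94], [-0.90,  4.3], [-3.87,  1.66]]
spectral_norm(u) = 8.50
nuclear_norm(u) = 13.01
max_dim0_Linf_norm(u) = 5.94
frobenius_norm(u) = 9.62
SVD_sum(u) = [[0.05, -2.77], [0.05, -2.83], [-0.11, 5.9], [-0.08, 4.31], [-0.03, 1.73]] + [[0.70, 0.01], [0.13, 0.0], [2.12, 0.04], [-0.82, -0.01], [-3.84, -0.07]]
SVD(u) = [[-0.33, 0.15], [-0.33, 0.03], [0.69, 0.47], [0.51, -0.18], [0.2, -0.85]] @ diag([8.495443727342725, 4.517193362648226]) @ [[-0.02,1.00],[1.00,0.02]]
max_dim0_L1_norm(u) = 17.49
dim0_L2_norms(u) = [4.52, 8.49]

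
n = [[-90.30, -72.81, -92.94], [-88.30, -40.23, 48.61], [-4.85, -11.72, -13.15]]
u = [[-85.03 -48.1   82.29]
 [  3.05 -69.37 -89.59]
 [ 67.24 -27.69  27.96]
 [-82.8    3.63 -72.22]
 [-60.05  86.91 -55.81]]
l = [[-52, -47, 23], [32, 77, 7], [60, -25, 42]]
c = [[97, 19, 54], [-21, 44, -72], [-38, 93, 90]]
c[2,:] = [-38, 93, 90]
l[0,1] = -47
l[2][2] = 42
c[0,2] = 54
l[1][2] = 7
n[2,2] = -13.15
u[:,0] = [-85.03, 3.05, 67.24, -82.8, -60.05]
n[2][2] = -13.15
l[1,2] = 7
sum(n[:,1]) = -124.75999999999999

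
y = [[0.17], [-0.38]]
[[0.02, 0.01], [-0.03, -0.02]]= y @ [[0.09,0.06]]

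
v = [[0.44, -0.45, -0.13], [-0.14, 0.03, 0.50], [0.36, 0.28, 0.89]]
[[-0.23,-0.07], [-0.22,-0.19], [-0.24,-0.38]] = v@ [[0.01, -0.14],[0.65, 0.14],[-0.48, -0.42]]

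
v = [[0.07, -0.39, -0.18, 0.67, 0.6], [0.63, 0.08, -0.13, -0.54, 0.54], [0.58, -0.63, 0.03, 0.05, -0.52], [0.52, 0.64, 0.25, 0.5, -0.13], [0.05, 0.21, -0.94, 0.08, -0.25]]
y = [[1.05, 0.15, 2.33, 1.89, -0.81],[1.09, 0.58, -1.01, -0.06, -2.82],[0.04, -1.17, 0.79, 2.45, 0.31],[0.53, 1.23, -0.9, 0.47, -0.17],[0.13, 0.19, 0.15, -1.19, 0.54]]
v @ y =[[0.07, 0.93, -0.10, -0.68, 1.20], [0.53, -0.27, 1.85, -0.03, -0.39], [-0.12, -0.35, 1.89, 1.85, 1.03], [1.5, 0.75, 0.29, 1.95, -2.30], [0.25, 1.28, -0.95, -1.89, -1.07]]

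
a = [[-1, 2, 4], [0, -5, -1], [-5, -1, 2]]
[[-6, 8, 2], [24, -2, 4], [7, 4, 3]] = a @ [[0, 0, 0], [-5, 0, -1], [1, 2, 1]]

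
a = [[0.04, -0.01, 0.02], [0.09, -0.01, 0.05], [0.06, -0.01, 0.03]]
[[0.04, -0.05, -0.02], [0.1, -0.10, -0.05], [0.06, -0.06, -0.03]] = a@ [[0.29, 0.35, -0.69], [-0.24, 1.33, -0.77], [1.43, -2.42, 0.05]]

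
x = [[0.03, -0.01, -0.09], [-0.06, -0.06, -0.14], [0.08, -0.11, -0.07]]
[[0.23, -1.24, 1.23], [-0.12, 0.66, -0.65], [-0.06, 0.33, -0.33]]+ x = [[0.26, -1.25, 1.14], [-0.18, 0.60, -0.79], [0.02, 0.22, -0.4]]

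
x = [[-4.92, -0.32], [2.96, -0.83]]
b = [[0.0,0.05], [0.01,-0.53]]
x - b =[[-4.92,-0.37], [2.95,-0.3]]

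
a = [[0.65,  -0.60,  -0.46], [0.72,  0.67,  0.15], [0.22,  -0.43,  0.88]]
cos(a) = [[1.03, 0.33, 0.38], [-0.50, 1.0, 0.01], [-0.05, 0.38, 0.71]]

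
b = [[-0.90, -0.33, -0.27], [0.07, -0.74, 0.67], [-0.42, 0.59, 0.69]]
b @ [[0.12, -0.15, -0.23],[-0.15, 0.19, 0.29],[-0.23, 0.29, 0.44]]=[[0.00, -0.01, -0.01], [-0.03, 0.04, 0.06], [-0.30, 0.38, 0.57]]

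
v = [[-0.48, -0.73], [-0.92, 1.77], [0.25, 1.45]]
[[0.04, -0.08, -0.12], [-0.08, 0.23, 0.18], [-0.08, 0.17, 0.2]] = v@[[-0.01,  -0.02,  0.05],[-0.05,  0.12,  0.13]]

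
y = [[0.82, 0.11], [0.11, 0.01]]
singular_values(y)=[0.83, 0.0]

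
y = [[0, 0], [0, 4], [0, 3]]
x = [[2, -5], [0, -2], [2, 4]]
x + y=[[2, -5], [0, 2], [2, 7]]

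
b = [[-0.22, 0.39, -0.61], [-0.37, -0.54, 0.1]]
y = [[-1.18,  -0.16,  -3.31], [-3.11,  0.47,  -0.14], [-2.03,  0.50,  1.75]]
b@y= [[0.28, -0.09, -0.39], [1.91, -0.14, 1.48]]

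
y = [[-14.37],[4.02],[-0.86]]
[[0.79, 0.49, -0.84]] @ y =[[-8.66]]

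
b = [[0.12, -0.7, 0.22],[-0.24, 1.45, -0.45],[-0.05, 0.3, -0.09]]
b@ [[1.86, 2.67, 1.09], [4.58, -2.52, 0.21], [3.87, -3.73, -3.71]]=[[-2.13, 1.26, -0.83],  [4.45, -2.62, 1.71],  [0.93, -0.55, 0.34]]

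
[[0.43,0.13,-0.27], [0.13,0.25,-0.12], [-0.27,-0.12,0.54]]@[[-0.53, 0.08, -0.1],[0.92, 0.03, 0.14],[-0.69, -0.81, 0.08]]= [[0.08, 0.26, -0.05], [0.24, 0.12, 0.01], [-0.34, -0.46, 0.05]]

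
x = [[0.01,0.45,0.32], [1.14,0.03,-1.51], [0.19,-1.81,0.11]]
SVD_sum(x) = [[-0.24, 0.2, 0.29], [0.92, -0.77, -1.14], [0.48, -0.4, -0.6]] + [[0.06, 0.23, -0.11], [0.19, 0.80, -0.38], [-0.34, -1.41, 0.68]] + [[0.19, 0.02, 0.14], [0.02, 0.00, 0.02], [0.05, 0.01, 0.03]]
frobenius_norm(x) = 2.69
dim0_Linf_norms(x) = [1.14, 1.81, 1.51]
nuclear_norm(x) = 4.03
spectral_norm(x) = 1.92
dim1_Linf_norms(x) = [0.45, 1.51, 1.81]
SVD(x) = [[0.22, -0.14, -0.97], [-0.86, -0.49, -0.13], [-0.45, 0.86, -0.23]] @ diag([1.92240977511695, 1.8585676163678522, 0.2448817508993201]) @ [[-0.56,0.46,0.69],[-0.21,-0.88,0.42],[-0.8,-0.09,-0.59]]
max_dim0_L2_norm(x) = 1.87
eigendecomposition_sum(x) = [[-0.25,0.36,0.31], [0.61,-0.88,-0.77], [0.59,-0.84,-0.74]] + [[0.23, 0.04, 0.05],[0.01, 0.0, 0.0],[0.17, 0.03, 0.04]] + [[0.03,0.05,-0.04], [0.52,0.91,-0.74], [-0.57,-1.00,0.81]]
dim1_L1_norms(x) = [0.78, 2.68, 2.11]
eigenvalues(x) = [-1.87, 0.27, 1.75]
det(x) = -0.87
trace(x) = 0.15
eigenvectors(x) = [[0.28, -0.8, -0.04], [-0.69, -0.03, -0.67], [-0.66, -0.6, 0.74]]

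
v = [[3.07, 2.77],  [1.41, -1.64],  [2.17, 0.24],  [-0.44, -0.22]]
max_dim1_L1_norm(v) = 5.84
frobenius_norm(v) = 5.18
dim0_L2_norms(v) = [4.04, 3.24]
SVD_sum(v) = [[3.41, 2.25], [0.23, 0.15], [1.62, 1.07], [-0.41, -0.27]] + [[-0.34, 0.52],[1.18, -1.79],[0.55, -0.83],[-0.03, 0.05]]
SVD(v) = [[-0.9, 0.26],[-0.06, -0.88],[-0.43, -0.41],[0.11, 0.02]] @ diag([4.560940155625181, 2.4457769515648287]) @ [[-0.84, -0.55], [-0.55, 0.84]]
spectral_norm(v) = 4.56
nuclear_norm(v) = 7.01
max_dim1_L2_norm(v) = 4.13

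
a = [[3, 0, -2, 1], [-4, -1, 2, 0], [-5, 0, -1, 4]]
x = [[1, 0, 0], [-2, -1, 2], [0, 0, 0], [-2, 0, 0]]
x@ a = [[3, 0, -2, 1], [-12, 1, 0, 6], [0, 0, 0, 0], [-6, 0, 4, -2]]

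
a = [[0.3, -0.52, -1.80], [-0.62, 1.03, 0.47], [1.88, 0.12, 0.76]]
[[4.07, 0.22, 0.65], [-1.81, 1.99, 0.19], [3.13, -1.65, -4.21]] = a@[[2.45, -0.68, -2.00],  [0.65, 1.88, -0.81],  [-2.04, -0.78, -0.46]]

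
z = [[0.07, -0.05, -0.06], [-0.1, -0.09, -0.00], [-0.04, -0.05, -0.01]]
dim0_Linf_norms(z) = [0.1, 0.09, 0.06]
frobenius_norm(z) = 0.18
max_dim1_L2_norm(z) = 0.13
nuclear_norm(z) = 0.26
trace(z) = -0.03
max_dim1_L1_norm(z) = 0.19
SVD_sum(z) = [[0.02, 0.02, -0.0], [-0.11, -0.08, 0.01], [-0.05, -0.04, 0.0]] + [[0.05,  -0.07,  -0.06], [0.01,  -0.01,  -0.01], [0.01,  -0.01,  -0.01]] + [[0.0, -0.0, 0.0], [0.0, -0.00, 0.0], [-0.0, 0.00, -0.0]]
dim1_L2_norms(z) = [0.1, 0.13, 0.06]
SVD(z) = [[-0.18, -0.98, -0.12],[0.89, -0.11, -0.44],[0.41, -0.19, 0.89]] @ diag([0.15008733849576913, 0.10378017353949757, 0.001861827964175562]) @ [[-0.79, -0.61, 0.05], [-0.48, 0.66, 0.58], [-0.39, 0.44, -0.81]]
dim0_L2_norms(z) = [0.13, 0.11, 0.06]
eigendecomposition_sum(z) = [[-0.02, -0.04, -0.01], [-0.05, -0.1, -0.03], [-0.03, -0.05, -0.01]] + [[0.09,-0.01,-0.05],  [-0.05,0.01,0.03],  [-0.01,0.0,0.01]] + [[0.00,0.0,-0.00], [-0.00,-0.00,0.00], [0.00,0.00,-0.00]]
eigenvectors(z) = [[0.34, 0.88, 0.38], [0.82, -0.46, -0.43], [0.45, -0.11, 0.82]]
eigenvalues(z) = [-0.13, 0.1, -0.0]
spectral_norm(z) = 0.15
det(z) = 0.00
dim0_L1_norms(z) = [0.21, 0.19, 0.07]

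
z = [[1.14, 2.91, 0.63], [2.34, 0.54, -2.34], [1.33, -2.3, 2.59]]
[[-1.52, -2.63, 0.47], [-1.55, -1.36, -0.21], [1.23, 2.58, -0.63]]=z@[[-0.32, -0.12, -0.13], [-0.45, -0.91, 0.21], [0.24, 0.25, 0.01]]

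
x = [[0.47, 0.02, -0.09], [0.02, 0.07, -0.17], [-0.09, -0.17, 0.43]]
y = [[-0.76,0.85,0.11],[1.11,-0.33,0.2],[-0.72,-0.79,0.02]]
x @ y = [[-0.27,0.46,0.05], [0.18,0.13,0.01], [-0.43,-0.36,-0.04]]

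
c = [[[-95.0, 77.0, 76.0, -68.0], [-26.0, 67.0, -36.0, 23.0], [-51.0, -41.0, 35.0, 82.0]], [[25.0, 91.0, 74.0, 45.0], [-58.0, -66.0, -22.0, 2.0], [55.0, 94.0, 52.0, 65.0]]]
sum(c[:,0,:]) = 225.0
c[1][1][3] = 2.0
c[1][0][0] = 25.0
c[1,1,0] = -58.0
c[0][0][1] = 77.0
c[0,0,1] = 77.0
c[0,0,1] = 77.0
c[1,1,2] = -22.0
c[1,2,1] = 94.0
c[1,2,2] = 52.0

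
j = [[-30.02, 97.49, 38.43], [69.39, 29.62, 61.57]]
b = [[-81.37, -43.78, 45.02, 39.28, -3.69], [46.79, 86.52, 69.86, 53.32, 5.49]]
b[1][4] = 5.49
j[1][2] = 61.57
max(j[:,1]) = 97.49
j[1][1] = 29.62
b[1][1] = 86.52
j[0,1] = 97.49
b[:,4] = [-3.69, 5.49]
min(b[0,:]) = -81.37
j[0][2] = 38.43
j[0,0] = -30.02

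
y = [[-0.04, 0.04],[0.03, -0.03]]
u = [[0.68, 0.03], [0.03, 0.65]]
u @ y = [[-0.03, 0.03], [0.02, -0.02]]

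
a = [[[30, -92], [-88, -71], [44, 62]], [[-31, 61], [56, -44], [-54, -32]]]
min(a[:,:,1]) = -92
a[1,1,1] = -44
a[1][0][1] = 61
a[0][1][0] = -88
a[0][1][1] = -71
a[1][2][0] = -54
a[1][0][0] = -31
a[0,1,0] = -88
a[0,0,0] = 30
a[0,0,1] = -92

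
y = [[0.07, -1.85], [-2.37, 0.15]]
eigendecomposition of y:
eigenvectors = [[-0.67, 0.65],[-0.74, -0.76]]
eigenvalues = [-1.98, 2.2]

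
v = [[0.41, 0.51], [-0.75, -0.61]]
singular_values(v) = [1.16, 0.11]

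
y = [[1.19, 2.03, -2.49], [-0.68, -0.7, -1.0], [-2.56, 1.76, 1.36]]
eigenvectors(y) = [[-0.71+0.00j,(-0.6+0j),-0.60-0.00j], [-0.05+0.00j,-0.07-0.55j,-0.07+0.55j], [(0.7+0j),-0.58-0.02j,(-0.58+0.02j)]]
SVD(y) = [[-0.72, -0.7, 0.00], [-0.06, 0.06, -1.00], [0.69, -0.71, -0.09]] @ diag([3.8117570026685277, 2.9637309260587363, 1.3700757462748072]) @ [[-0.68, -0.05, 0.73], [0.32, -0.92, 0.24], [0.66, 0.40, 0.64]]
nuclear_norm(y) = 8.15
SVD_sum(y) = [[1.86, 0.14, -2.00], [0.16, 0.01, -0.17], [-1.8, -0.13, 1.94]] + [[-0.67, 1.89, -0.49], [0.06, -0.17, 0.04], [-0.68, 1.94, -0.5]] + [[0.00, 0.00, 0.00], [-0.9, -0.54, -0.87], [-0.08, -0.05, -0.08]]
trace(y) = 1.85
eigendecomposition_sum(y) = [[(1.87+0j), 0.09+0.00j, (-1.94+0j)],[(0.13+0j), (0.01+0j), (-0.14+0j)],[-1.86-0.00j, (-0.09+0j), 1.93-0.00j]] + [[-0.34+0.40j, (0.97+0.51j), (-0.28+0.43j)], [-0.41-0.27j, (-0.35+0.96j), (-0.43-0.2j)], [(-0.35+0.37j), 0.92+0.54j, (-0.28+0.41j)]] + [[(-0.34-0.4j), (0.97-0.51j), -0.28-0.43j], [-0.41+0.27j, -0.35-0.96j, -0.43+0.20j], [-0.35-0.37j, (0.92-0.54j), (-0.28-0.41j)]]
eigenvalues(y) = [(3.81+0j), (-0.98+1.76j), (-0.98-1.76j)]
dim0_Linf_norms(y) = [2.56, 2.03, 2.49]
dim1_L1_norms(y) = [5.71, 2.38, 5.68]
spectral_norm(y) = 3.81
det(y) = 15.48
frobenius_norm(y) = 5.02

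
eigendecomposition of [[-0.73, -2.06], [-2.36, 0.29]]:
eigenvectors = [[-0.76, 0.6], [-0.65, -0.8]]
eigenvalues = [-2.48, 2.04]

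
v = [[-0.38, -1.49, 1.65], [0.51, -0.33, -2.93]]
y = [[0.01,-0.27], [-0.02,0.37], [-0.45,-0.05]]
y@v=[[-0.14, 0.07, 0.81], [0.2, -0.09, -1.12], [0.15, 0.69, -0.6]]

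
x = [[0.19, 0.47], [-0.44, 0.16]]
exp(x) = [[1.09,0.54],[-0.51,1.05]]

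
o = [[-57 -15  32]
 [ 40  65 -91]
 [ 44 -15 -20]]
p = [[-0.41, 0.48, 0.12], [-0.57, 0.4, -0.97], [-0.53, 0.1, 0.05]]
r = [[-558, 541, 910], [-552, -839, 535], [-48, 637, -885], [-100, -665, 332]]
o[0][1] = -15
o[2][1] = -15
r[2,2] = -885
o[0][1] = -15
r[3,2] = 332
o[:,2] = [32, -91, -20]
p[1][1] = 0.397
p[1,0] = -0.571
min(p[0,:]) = -0.414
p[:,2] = [0.121, -0.97, 0.048]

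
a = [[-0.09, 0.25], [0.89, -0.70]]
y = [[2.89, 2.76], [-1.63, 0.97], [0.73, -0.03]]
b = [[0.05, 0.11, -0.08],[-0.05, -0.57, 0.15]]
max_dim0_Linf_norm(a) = 0.89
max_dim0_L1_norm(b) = 0.68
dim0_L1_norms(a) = [0.98, 0.95]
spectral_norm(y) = 4.07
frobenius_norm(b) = 0.61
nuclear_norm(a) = 1.29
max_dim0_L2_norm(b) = 0.58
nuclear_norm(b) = 0.67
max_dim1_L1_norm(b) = 0.77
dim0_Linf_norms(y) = [2.89, 2.76]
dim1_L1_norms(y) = [5.65, 2.6, 0.76]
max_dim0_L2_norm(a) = 0.89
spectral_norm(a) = 1.15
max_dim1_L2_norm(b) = 0.59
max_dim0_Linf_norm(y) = 2.89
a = b @ y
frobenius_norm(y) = 4.48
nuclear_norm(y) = 5.95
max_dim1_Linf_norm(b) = 0.57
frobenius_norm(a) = 1.16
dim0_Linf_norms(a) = [0.89, 0.7]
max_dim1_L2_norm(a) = 1.13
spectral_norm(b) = 0.61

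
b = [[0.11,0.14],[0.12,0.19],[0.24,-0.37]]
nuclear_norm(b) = 0.71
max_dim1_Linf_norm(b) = 0.37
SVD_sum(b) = [[-0.03, 0.08], [-0.05, 0.12], [0.16, -0.4]] + [[0.14, 0.06],[0.17, 0.07],[0.08, 0.03]]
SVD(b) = [[-0.20, 0.61], [-0.29, 0.72], [0.94, 0.35]] @ diag([0.4610152446207277, 0.25330800269097425]) @ [[0.37, -0.93], [0.93, 0.37]]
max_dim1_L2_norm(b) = 0.44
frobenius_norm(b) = 0.53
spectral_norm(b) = 0.46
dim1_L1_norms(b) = [0.25, 0.31, 0.61]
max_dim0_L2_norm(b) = 0.44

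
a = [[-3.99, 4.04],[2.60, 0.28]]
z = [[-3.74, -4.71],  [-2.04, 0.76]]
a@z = [[6.68, 21.86],[-10.3, -12.03]]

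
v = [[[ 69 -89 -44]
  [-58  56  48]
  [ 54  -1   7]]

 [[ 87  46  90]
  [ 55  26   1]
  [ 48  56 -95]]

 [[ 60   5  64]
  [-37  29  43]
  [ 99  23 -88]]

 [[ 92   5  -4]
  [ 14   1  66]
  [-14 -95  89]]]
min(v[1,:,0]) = 48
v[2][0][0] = 60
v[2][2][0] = 99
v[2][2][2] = -88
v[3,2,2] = 89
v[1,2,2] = -95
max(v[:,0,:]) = 92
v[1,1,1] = 26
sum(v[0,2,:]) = 60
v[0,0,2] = -44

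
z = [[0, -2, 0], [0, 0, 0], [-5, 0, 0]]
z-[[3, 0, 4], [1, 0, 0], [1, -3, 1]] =[[-3, -2, -4], [-1, 0, 0], [-6, 3, -1]]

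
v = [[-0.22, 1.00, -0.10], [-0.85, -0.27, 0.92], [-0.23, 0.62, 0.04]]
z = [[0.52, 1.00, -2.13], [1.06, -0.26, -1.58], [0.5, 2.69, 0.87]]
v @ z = [[0.90, -0.75, -1.20], [-0.27, 1.7, 3.04], [0.56, -0.28, -0.45]]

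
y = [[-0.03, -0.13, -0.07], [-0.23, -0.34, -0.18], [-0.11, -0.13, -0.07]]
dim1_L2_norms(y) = [0.15, 0.45, 0.18]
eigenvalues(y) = [-0.49, 0.05, -0.0]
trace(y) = -0.44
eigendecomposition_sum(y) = [[-0.07, -0.12, -0.06], [-0.22, -0.34, -0.18], [-0.09, -0.14, -0.07]] + [[0.04,  -0.01,  -0.01], [-0.01,  0.00,  0.0], [-0.02,  0.01,  0.00]] + [[-0.0,0.00,-0.00], [0.00,-0.0,0.00], [-0.0,0.00,-0.0]]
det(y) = 0.00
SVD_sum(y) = [[-0.07, -0.11, -0.06], [-0.22, -0.34, -0.18], [-0.09, -0.14, -0.07]] + [[0.04, -0.02, -0.01], [-0.01, 0.0, 0.0], [-0.02, 0.01, 0.01]] + [[-0.00,0.0,-0.00],  [0.00,-0.0,0.0],  [-0.00,0.00,-0.0]]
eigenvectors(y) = [[-0.3, -0.84, 0.01],[-0.89, 0.28, -0.48],[-0.35, 0.46, 0.88]]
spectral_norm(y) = 0.50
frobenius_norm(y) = 0.51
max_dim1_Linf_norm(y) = 0.34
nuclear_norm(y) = 0.56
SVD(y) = [[-0.28,0.91,0.31], [-0.89,-0.12,-0.44], [-0.36,-0.40,0.84]] @ diag([0.5046812774248329, 0.05287125867334942, 0.0011992594108578825]) @ [[0.5, 0.76, 0.41],[0.87, -0.44, -0.24],[-0.01, 0.47, -0.88]]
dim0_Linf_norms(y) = [0.23, 0.34, 0.18]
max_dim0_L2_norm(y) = 0.39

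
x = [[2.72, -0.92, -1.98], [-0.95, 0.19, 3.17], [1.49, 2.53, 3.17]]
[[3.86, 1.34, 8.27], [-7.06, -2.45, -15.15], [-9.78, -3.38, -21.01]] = x @ [[-0.5, -0.17, -1.08], [-0.64, -0.22, -1.38], [-2.34, -0.81, -5.02]]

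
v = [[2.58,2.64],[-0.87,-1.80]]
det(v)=-2.347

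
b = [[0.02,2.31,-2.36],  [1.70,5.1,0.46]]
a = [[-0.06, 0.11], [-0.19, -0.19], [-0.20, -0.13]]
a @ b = [[0.19,0.42,0.19], [-0.33,-1.41,0.36], [-0.22,-1.12,0.41]]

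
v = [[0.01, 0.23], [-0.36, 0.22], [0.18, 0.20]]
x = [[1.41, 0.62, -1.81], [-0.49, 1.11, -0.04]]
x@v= [[-0.53,  0.10], [-0.41,  0.12]]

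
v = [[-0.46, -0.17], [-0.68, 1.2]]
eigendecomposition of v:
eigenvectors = [[-0.93, 0.10], [-0.37, -1.00]]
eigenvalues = [-0.53, 1.27]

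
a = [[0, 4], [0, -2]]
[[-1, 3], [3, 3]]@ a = [[0, -10], [0, 6]]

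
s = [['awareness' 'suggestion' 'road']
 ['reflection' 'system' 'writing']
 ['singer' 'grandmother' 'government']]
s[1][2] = 'writing'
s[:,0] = ['awareness', 'reflection', 'singer']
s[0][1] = 'suggestion'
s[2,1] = 'grandmother'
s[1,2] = 'writing'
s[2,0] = 'singer'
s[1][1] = 'system'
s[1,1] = 'system'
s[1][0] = 'reflection'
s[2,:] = ['singer', 'grandmother', 'government']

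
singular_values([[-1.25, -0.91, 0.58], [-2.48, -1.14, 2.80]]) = [4.19, 0.7]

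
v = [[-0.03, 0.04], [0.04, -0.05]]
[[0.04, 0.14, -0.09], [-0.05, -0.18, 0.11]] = v@[[-0.98, -1.83, -1.60], [0.2, 2.14, -3.47]]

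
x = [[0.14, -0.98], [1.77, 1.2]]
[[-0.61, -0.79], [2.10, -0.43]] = x@ [[0.7, -0.72],[0.72, 0.70]]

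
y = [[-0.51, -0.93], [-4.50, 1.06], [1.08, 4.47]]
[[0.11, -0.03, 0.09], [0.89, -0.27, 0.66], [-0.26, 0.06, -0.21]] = y @ [[-0.20,0.06,-0.15], [-0.01,0.0,-0.01]]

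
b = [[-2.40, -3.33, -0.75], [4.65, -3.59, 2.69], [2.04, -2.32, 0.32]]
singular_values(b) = [7.09, 4.23, 0.76]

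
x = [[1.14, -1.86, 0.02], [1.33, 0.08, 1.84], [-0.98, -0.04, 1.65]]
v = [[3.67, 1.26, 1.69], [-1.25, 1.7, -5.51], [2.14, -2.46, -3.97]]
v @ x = [[4.2, -6.79, 5.18], [6.24, 2.68, -5.99], [3.06, -4.02, -11.03]]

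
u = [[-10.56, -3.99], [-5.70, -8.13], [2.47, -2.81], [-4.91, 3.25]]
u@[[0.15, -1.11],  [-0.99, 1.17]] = [[2.37, 7.05], [7.19, -3.19], [3.15, -6.03], [-3.95, 9.25]]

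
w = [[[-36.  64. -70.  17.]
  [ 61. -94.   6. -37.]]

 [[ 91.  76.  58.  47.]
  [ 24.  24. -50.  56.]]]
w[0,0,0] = -36.0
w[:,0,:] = [[-36.0, 64.0, -70.0, 17.0], [91.0, 76.0, 58.0, 47.0]]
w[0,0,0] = -36.0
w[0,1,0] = 61.0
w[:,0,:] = [[-36.0, 64.0, -70.0, 17.0], [91.0, 76.0, 58.0, 47.0]]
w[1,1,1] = 24.0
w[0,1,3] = -37.0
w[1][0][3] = 47.0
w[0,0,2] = -70.0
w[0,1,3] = -37.0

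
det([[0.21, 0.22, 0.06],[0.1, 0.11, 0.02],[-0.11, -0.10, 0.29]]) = 0.000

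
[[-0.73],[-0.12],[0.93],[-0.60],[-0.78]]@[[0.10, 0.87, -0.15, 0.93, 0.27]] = [[-0.07,-0.64,0.11,-0.68,-0.20],[-0.01,-0.1,0.02,-0.11,-0.03],[0.09,0.81,-0.14,0.86,0.25],[-0.06,-0.52,0.09,-0.56,-0.16],[-0.08,-0.68,0.12,-0.73,-0.21]]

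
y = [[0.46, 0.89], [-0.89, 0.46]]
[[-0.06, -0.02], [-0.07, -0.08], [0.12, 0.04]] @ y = [[-0.01,  -0.06],[0.04,  -0.10],[0.02,  0.13]]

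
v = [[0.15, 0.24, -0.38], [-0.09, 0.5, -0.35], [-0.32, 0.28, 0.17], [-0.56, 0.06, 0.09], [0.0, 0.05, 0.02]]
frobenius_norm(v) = 1.07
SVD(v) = [[0.41,0.49,0.28],  [0.79,0.21,-0.06],  [0.35,-0.47,-0.69],  [0.29,-0.70,0.64],  [0.04,-0.01,-0.20]] @ diag([0.757079416510148, 0.7235606786807524, 0.2151527396146813]) @ [[-0.37, 0.81, -0.46], [0.83, 0.07, -0.56], [-0.42, -0.59, -0.69]]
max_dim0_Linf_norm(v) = 0.56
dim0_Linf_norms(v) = [0.56, 0.5, 0.38]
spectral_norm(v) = 0.76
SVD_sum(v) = [[-0.12, 0.25, -0.14], [-0.22, 0.48, -0.27], [-0.10, 0.22, -0.12], [-0.08, 0.18, -0.1], [-0.01, 0.03, -0.01]] + [[0.29,0.02,-0.20], [0.13,0.01,-0.09], [-0.28,-0.02,0.19], [-0.42,-0.03,0.28], [-0.01,-0.0,0.00]] + [[-0.03, -0.04, -0.04], [0.01, 0.01, 0.01], [0.06, 0.09, 0.1], [-0.06, -0.08, -0.10], [0.02, 0.03, 0.03]]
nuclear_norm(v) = 1.70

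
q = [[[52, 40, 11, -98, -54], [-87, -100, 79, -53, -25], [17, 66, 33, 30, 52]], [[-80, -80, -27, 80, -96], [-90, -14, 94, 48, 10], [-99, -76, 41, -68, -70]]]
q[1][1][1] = -14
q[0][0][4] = -54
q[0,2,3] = 30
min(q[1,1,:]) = -90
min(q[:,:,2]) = -27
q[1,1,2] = 94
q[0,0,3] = -98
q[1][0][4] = -96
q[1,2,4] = -70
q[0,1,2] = 79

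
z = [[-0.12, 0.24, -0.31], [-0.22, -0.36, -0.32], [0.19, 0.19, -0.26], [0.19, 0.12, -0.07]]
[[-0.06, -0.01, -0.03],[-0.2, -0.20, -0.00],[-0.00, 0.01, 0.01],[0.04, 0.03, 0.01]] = z @[[0.17, 0.07, 0.11], [0.2, 0.3, -0.07], [0.28, 0.23, 0.01]]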